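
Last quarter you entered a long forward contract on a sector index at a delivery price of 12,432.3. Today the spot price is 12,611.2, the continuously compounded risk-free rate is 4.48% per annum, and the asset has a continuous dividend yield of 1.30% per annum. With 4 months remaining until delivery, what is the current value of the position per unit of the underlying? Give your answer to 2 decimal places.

308.65

Current fair forward for the remaining 4 months: F = S·e^((r − q)·T), (r − q) = 0.0448 − 0.0130 = 0.0318
F = 12611.2 · e^(0.0318 × 4/12) = 12611.2 × 1.01065638 = 12745.5897
Value of long forward = (F − K)·e^(−rT) = (12745.5897 − 12432.3) · e^(−0.0448·4/12)
= 313.2897 × 0.98517762 = 308.65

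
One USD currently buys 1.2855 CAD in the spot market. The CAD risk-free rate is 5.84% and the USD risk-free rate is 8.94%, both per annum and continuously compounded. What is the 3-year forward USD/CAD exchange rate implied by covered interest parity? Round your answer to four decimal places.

1.1713

F = S·e^((r_CAD − r_USD)T) = 1.2855 · e^((0.0584 − 0.0894) × 3)
= 1.2855 · e^-0.093000 = 1.2855 × 0.911194
F = 1.1713 CAD per USD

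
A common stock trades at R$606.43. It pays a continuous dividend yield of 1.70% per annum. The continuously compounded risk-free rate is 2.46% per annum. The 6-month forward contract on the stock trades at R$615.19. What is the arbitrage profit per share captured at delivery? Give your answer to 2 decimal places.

R$6.45 per share

Fair forward: F* = S·e^(carry·T), with carry = (r − q) = 0.0246 − 0.0170 = 0.0076
F* = 606.43 · e^(0.0076 × 6/12) = 606.43 · e^0.003800 = 606.43 × 1.003807 = R$608.7387
Market R$615.19 > fair R$608.7387: forward overpriced → cash-and-carry (buy spot, short the forward).
At maturity, profit = |F_mkt − F*| = |615.19 − 608.7387| = R$6.45 per share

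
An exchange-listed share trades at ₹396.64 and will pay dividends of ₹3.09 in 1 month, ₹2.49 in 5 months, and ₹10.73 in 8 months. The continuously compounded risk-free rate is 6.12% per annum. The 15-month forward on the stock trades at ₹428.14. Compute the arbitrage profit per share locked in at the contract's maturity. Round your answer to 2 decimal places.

₹17.03 per share

PV(dividends) I = 3.09·e^(−0.0612·1/12) + 2.49·e^(−0.0612·5/12) + 10.73·e^(−0.0612·8/12) = 15.8026
Fair forward F* = (S − I)·e^(rT) = (396.64 − 15.8026)·e^0.076500 = 380.8374 × 1.079502 = 411.1147
Market ₹428.14 > fair 411.1147: forward overpriced → cash-and-carry (borrow at r, buy the stock and collect the dividends, short the forward).
Profit at T = |F_mkt − F*| = |428.14 − 411.1147| = ₹17.03 per share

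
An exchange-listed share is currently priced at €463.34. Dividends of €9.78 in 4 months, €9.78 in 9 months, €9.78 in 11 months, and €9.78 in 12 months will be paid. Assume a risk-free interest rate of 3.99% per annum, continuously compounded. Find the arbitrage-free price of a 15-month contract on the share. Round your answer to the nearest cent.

PV(dividends) I = 9.78·e^(−0.0399·4/12) + 9.78·e^(−0.0399·9/12) + 9.78·e^(−0.0399·11/12) + 9.78·e^(−0.0399·12/12)
I = 9.6508 + 9.4917 + 9.4288 + 9.3975 = 37.9688
F = (S − I)·e^(rT) = (463.34 − 37.9688) · e^(0.0399·15/12)
= 425.3712 · e^0.049875 = 425.3712 × 1.051140 = €447.12

€447.12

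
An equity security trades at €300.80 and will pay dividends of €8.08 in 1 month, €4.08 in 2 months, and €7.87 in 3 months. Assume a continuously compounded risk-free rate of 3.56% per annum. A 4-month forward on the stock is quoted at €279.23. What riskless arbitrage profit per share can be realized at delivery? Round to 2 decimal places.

€5.01 per share

PV(dividends) I = 8.08·e^(−0.0356·1/12) + 4.08·e^(−0.0356·2/12) + 7.87·e^(−0.0356·3/12) = 19.9122
Fair forward F* = (S − I)·e^(rT) = (300.80 − 19.9122)·e^0.011867 = 280.8878 × 1.011938 = 284.2410
Market €279.23 < fair 284.2410: forward underpriced → reverse cash-and-carry (short the stock, invest proceeds at r, pay the dividends, go long the forward).
Profit at T = |F_mkt − F*| = |279.23 − 284.2410| = €5.01 per share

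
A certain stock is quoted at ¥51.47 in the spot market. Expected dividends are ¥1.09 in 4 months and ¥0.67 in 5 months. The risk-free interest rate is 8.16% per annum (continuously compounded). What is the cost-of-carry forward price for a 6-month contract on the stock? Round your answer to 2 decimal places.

PV(dividends) I = 1.09·e^(−0.0816·4/12) + 0.67·e^(−0.0816·5/12)
I = 1.0608 + 0.6476 = 1.7084
F = (S − I)·e^(rT) = (51.47 − 1.7084) · e^(0.0816·6/12)
= 49.7616 · e^0.040800 = 49.7616 × 1.041644 = ¥51.83

¥51.83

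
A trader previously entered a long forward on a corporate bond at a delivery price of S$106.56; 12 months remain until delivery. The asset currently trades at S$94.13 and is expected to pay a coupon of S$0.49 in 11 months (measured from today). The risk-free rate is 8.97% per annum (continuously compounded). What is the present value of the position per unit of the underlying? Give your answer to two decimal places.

-S$3.74

PV(remaining coupons) I = 0.49·e^(−0.0897·11/12) = 0.4513
Current forward F = (S − I)·e^(rT) = (94.13 − 0.4513)·e^(0.0897·12/12) = 93.6787 × 1.093846 = 102.4701
Value (long) = (F − K)·e^(−rT) = (102.4701 − 106.56) × 0.914205 = -3.7390
Value = -S$3.74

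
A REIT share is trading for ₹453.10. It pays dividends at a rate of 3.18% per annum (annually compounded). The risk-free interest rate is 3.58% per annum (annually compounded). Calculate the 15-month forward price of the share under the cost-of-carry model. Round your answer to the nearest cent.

F = S · (1+r)^T / (1+q)^T
= 453.10 × 1.044948 / 1.039907 = 453.10 × 1.004848
F = ₹455.30

₹455.30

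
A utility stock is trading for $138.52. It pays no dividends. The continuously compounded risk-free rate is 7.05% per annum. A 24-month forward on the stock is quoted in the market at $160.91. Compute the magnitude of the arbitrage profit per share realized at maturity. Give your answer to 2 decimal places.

Fair forward: F* = S·e^(carry·T), with carry = r = 0.0705
F* = 138.52 · e^(0.0705 × 24/12) = 138.52 · e^0.141000 = 138.52 × 1.151425 = $159.4954
Market $160.91 > fair $159.4954: forward overpriced → cash-and-carry (buy spot, short the forward).
At maturity, profit = |F_mkt − F*| = |160.91 − 159.4954| = $1.41 per share

$1.41 per share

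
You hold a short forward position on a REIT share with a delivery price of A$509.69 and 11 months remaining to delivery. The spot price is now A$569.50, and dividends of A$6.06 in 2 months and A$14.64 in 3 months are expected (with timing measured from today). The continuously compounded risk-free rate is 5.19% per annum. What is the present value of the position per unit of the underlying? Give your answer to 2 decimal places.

-A$63.03

PV(remaining dividends) I = 6.06·e^(−0.0519·2/12) + 14.64·e^(−0.0519·3/12) = 20.4591
Current forward F = (S − I)·e^(rT) = (569.50 − 20.4591)·e^(0.0519·11/12) = 549.0409 × 1.048725 = 575.7929
Value (long) = (F − K)·e^(−rT) = (575.7929 − 509.69) × 0.953539 = 63.0317
Short position value = −(long value) = -A$63.03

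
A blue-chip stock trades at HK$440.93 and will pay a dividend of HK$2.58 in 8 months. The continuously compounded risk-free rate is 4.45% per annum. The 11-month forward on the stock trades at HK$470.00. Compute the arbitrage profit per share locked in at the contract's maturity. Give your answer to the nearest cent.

HK$13.32 per share

PV(dividends) I = 2.58·e^(−0.0445·8/12) = 2.5046
Fair forward F* = (S − I)·e^(rT) = (440.93 − 2.5046)·e^0.040792 = 438.4254 × 1.041635 = 456.6792
Market HK$470.00 > fair 456.6792: forward overpriced → cash-and-carry (borrow at r, buy the stock and collect the dividends, short the forward).
Profit at T = |F_mkt − F*| = |470.00 − 456.6792| = HK$13.32 per share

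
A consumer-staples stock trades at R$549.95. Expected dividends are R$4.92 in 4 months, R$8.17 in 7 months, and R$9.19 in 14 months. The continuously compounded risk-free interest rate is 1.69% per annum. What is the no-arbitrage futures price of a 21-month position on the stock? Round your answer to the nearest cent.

PV(dividends) I = 4.92·e^(−0.0169·4/12) + 8.17·e^(−0.0169·7/12) + 9.19·e^(−0.0169·14/12)
I = 4.8924 + 8.0899 + 9.0106 = 21.9929
F = (S − I)·e^(rT) = (549.95 − 21.9929) · e^(0.0169·21/12)
= 527.9571 · e^0.029575 = 527.9571 × 1.030017 = R$543.80

R$543.80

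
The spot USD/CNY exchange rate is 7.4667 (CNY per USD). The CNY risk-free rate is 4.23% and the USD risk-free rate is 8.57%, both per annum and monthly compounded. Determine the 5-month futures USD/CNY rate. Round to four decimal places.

7.3336

By covered interest parity, F = S · (1+r_CNY/12)^(12T) / (1+r_USD/12)^(12T)
= 7.4667 × 1.017750 / 1.036222 = 7.4667 × 0.982174
F = 7.3336 CNY per USD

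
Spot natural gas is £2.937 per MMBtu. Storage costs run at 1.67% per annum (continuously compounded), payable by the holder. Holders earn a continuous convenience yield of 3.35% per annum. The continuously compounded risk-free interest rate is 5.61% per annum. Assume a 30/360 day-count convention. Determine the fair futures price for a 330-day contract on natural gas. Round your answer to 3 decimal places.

Net carry = r + u − y = 0.0561 + 0.0167 − 0.0335 = 0.0393
F = S·e^((r+u−y)T) = 2.937 · e^(0.0393 × 330/360) = 2.937 · e^0.036025
= 2.937 × 1.036682 = £3.045 per MMBtu

£3.045 per MMBtu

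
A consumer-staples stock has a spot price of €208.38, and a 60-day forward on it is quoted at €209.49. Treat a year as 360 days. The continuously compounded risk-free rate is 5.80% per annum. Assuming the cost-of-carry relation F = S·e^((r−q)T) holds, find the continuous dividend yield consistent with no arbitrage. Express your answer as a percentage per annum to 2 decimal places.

2.61%

From F = S·e^((r−q)T): (r − q) = ln(F/S)/T
ln(209.49/208.38) = ln(1.005327) = 0.005313
(r − q) = 0.005313 / (60/360) = 0.031878
q = r − ln(F/S)/T = 0.0580 − 0.031878 = 0.026122
q = 2.61%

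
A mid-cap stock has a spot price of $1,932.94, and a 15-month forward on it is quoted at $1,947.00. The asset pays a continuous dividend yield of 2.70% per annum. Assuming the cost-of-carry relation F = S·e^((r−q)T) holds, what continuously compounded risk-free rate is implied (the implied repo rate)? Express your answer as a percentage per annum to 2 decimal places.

3.28%

From F = S·e^((r−q)T): (r − q) = ln(F/S)/T
ln(1947.00/1932.94) = ln(1.007274) = 0.007248
(r − q) = 0.007248 / (15/12) = 0.005798
r = ln(F/S)/T + q = 0.005798 + 0.0270 = 0.032798
r = 3.28%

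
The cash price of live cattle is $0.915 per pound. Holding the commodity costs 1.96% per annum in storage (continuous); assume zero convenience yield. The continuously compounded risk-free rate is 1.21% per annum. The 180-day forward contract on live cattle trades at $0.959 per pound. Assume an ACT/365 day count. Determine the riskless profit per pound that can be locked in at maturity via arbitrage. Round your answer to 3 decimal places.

$0.030 per pound

Fair forward: F* = S·e^(carry·T), with carry = (r + u) = 0.0121 + 0.0196 = 0.0317
F* = 0.915 · e^(0.0317 × 180/365) = 0.915 · e^0.015633 = 0.915 × 1.015756 = $0.9294
Market $0.959 > fair $0.9294: forward overpriced → cash-and-carry (buy spot, short the forward).
At maturity, profit = |F_mkt − F*| = |0.959 − 0.9294| = $0.030 per pound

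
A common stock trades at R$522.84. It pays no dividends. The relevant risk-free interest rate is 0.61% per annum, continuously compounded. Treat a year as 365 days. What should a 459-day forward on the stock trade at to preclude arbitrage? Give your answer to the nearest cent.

F = S·e^(rT) = 522.84 · e^(0.0061 × 459/365)
= 522.84 · e^0.007671 = 522.84 × 1.007700
F = R$526.87

R$526.87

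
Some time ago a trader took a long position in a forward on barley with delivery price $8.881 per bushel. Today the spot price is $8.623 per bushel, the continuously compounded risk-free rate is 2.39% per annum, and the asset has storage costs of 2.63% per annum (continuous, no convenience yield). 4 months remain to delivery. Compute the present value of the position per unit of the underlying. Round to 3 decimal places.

-$0.112 per bushel

Current fair forward for the remaining 4 months: F = S·e^((r + u)·T), (r + u) = 0.0239 + 0.0263 = 0.0502
F = 8.623 · e^(0.0502 × 4/12) = 8.623 × 1.016874 = 8.7685
Value of long forward = (F − K)·e^(−rT) = (8.7685 − 8.881) · e^(−0.0239·4/12)
= -0.1125 × 0.992065 = -0.112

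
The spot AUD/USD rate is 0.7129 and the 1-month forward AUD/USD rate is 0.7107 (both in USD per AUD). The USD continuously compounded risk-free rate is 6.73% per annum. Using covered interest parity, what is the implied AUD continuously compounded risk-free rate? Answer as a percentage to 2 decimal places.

10.44%

F = S·e^((r_USD − r_AUD)T) ⇒ r_AUD = r_USD − ln(F/S)/T
ln(0.7107/0.7129) = -0.003091; /(1/12) = -0.037092
r_AUD = 0.0673 + 0.037092 = 0.104392
r_AUD = 10.44%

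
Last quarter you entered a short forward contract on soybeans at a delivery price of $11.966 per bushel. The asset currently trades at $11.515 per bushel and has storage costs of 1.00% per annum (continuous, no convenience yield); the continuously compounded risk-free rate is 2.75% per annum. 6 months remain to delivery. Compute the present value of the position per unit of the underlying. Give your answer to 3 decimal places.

Current fair forward for the remaining 6 months: F = S·e^((r + u)·T), (r + u) = 0.0275 + 0.0100 = 0.0375
F = 11.515 · e^(0.0375 × 6/12) = 11.515 × 1.018927 = 11.7329
Value of long forward = (F − K)·e^(−rT) = (11.7329 − 11.966) · e^(−0.0275·6/12)
= -0.2331 × 0.986344 = -0.230
Short position value = −(long value) = $0.230

$0.230 per bushel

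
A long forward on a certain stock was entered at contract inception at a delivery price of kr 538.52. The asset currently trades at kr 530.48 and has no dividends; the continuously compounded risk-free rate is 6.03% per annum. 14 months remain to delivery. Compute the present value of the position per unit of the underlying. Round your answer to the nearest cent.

kr 28.54

Current fair forward for the remaining 14 months: F = S·e^(r·T), r = 0.0603
F = 530.48 · e^(0.0603 × 14/12) = 530.48 × 1.072884 = 569.1435
Value of long forward = (F − K)·e^(−rT) = (569.1435 − 538.52) · e^(−0.0603·14/12)
= 30.6235 × 0.932068 = 28.54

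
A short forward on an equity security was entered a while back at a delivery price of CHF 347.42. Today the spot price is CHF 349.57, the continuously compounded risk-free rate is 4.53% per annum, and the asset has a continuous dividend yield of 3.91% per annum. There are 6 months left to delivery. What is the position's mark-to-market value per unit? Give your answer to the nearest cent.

-CHF 3.16

Current fair forward for the remaining 6 months: F = S·e^((r − q)·T), (r − q) = 0.0453 − 0.0391 = 0.0062
F = 349.57 · e^(0.0062 × 6/12) = 349.57 × 1.003105 = 350.6554
Value of long forward = (F − K)·e^(−rT) = (350.6554 − 347.42) · e^(−0.0453·6/12)
= 3.2354 × 0.977605 = 3.16
Short position value = −(long value) = -CHF 3.16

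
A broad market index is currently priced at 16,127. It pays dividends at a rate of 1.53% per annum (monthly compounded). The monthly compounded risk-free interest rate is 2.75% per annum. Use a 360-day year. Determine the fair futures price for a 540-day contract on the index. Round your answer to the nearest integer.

F = S · (1+r/12)^(12T) / (1+q/12)^(12T)
= 16127 × 1.042063 / 1.023200 = 16127 × 1.018435
F = 16,424

16,424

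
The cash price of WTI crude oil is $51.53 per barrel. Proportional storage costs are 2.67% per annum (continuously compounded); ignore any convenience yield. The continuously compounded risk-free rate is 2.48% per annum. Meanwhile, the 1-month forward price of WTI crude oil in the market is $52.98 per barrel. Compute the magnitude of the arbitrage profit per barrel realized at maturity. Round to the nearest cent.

$1.23 per barrel

Fair forward: F* = S·e^(carry·T), with carry = (r + u) = 0.0248 + 0.0267 = 0.0515
F* = 51.53 · e^(0.0515 × 1/12) = 51.53 · e^0.004292 = 51.53 × 1.004301 = $51.7516
Market $52.98 > fair $51.7516: forward overpriced → cash-and-carry (buy spot, short the forward).
At maturity, profit = |F_mkt − F*| = |52.98 − 51.7516| = $1.23 per barrel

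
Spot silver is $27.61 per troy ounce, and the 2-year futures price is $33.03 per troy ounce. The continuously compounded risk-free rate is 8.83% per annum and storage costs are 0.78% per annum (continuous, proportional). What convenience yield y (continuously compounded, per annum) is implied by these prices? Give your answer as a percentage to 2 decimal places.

0.65%

F = S·e^((r+u−y)T) ⇒ (r+u−y) = ln(F/S)/T
ln(33.03/27.61) = 0.179238; /T ⇒ 0.089619
y = r + u − ln(F/S)/T = 0.0883 + 0.0078 − 0.089619 = 0.006481
y = 0.65%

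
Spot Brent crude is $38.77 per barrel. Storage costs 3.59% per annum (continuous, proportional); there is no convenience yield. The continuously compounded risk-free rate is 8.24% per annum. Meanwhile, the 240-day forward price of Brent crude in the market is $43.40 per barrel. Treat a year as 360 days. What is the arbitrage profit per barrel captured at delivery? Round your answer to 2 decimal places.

Fair forward: F* = S·e^(carry·T), with carry = (r + u) = 0.0824 + 0.0359 = 0.1183
F* = 38.77 · e^(0.1183 × 240/360) = 38.77 · e^0.078867 = 38.77 × 1.082060 = $41.9515
Market $43.40 > fair $41.9515: forward overpriced → cash-and-carry (buy spot, short the forward).
At maturity, profit = |F_mkt − F*| = |43.40 − 41.9515| = $1.45 per barrel

$1.45 per barrel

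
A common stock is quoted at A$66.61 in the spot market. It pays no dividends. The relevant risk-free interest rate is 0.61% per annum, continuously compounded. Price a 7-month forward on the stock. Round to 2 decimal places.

F = S·e^(rT) = 66.61 · e^(0.0061 × 7/12)
= 66.61 · e^0.003558 = 66.61 × 1.003564
F = A$66.85

A$66.85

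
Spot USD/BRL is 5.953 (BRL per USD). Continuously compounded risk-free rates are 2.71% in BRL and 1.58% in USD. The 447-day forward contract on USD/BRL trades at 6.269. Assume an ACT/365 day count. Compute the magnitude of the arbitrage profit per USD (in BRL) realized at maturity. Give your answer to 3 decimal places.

0.233 per USD (in BRL)

Fair forward: F* = S·e^(carry·T), with carry = (r_BRL − r_USD) = 0.0271 − 0.0158 = 0.0113
F* = 5.953 · e^(0.0113 × 447/365) = 5.953 · e^0.013839 = 5.953 × 1.013935 = 6.0360
Market 6.269 > fair 6.0360: forward overpriced → cash-and-carry (buy spot, short the forward).
At maturity, profit = |F_mkt − F*| = |6.269 − 6.0360| = 0.233 per USD (in BRL)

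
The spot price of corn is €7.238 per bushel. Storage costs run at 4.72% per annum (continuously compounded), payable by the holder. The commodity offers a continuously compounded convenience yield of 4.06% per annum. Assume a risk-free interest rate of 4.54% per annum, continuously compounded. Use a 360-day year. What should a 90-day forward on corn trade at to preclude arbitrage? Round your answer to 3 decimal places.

€7.333 per bushel

Net carry = r + u − y = 0.0454 + 0.0472 − 0.0406 = 0.0520
F = S·e^((r+u−y)T) = 7.238 · e^(0.0520 × 90/360) = 7.238 · e^0.013000
= 7.238 × 1.013085 = €7.333 per bushel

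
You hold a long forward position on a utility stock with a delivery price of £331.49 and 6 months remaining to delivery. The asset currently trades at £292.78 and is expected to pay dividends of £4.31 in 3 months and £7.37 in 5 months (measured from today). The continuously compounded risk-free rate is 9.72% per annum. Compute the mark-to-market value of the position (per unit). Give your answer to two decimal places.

PV(remaining dividends) I = 4.31·e^(−0.0972·3/12) + 7.37·e^(−0.0972·5/12) = 11.2840
Current forward F = (S − I)·e^(rT) = (292.78 − 11.2840)·e^(0.0972·6/12) = 281.4960 × 1.049800 = 295.5145
Value (long) = (F − K)·e^(−rT) = (295.5145 − 331.49) × 0.952562 = -34.2689
Value = -£34.27

-£34.27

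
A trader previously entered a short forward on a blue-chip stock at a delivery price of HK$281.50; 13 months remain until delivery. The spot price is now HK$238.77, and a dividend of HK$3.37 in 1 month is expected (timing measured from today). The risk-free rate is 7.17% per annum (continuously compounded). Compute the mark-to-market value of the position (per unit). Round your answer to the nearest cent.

PV(remaining dividends) I = 3.37·e^(−0.0717·1/12) = 3.3499
Current forward F = (S − I)·e^(rT) = (238.77 − 3.3499)·e^(0.0717·13/12) = 235.4201 × 1.080771 = 254.4352
Value (long) = (F − K)·e^(−rT) = (254.4352 − 281.50) × 0.925265 = -25.0421
Short position value = −(long value) = HK$25.04

HK$25.04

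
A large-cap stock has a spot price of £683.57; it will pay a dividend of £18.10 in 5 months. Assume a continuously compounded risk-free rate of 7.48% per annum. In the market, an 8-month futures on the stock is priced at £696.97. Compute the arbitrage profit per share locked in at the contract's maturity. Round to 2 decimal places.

PV(dividends) I = 18.10·e^(−0.0748·5/12) = 17.5446
Fair futures F* = (S − I)·e^(rT) = (683.57 − 17.5446)·e^0.049867 = 666.0254 × 1.051131 = 700.0799
Market £696.97 < fair 700.0799: forward underpriced → reverse cash-and-carry (short the stock, invest proceeds at r, pay the dividends, go long the forward).
Profit at T = |F_mkt − F*| = |696.97 − 700.0799| = £3.11 per share

£3.11 per share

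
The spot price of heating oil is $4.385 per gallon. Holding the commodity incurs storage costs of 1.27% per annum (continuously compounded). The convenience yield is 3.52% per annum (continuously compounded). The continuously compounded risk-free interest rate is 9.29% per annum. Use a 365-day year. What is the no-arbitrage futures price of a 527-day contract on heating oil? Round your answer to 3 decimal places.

Net carry = r + u − y = 0.0929 + 0.0127 − 0.0352 = 0.0704
F = S·e^((r+u−y)T) = 4.385 · e^(0.0704 × 527/365) = 4.385 · e^0.101646
= 4.385 × 1.106992 = $4.854 per gallon

$4.854 per gallon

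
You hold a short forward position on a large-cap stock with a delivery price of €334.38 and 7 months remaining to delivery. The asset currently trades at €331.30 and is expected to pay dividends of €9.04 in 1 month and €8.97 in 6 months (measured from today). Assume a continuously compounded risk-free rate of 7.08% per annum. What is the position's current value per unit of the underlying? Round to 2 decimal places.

PV(remaining dividends) I = 9.04·e^(−0.0708·1/12) + 8.97·e^(−0.0708·6/12) = 17.6448
Current forward F = (S − I)·e^(rT) = (331.30 − 17.6448)·e^(0.0708·7/12) = 313.6552 × 1.042165 = 326.8805
Value (long) = (F − K)·e^(−rT) = (326.8805 − 334.38) × 0.959541 = -7.1961
Short position value = −(long value) = €7.20

€7.20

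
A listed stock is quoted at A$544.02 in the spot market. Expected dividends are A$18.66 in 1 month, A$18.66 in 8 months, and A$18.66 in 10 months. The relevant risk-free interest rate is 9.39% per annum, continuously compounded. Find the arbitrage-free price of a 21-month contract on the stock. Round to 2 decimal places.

A$578.36

PV(dividends) I = 18.66·e^(−0.0939·1/12) + 18.66·e^(−0.0939·8/12) + 18.66·e^(−0.0939·10/12)
I = 18.5146 + 17.5277 + 17.2555 = 53.2978
F = (S − I)·e^(rT) = (544.02 − 53.2978) · e^(0.0939·21/12)
= 490.7222 · e^0.164325 = 490.7222 × 1.178597 = A$578.36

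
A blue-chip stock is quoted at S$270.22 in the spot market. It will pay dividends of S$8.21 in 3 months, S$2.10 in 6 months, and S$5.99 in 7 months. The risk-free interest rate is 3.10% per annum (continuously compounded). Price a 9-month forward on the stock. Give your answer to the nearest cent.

S$260.10

PV(dividends) I = 8.21·e^(−0.0310·3/12) + 2.10·e^(−0.0310·6/12) + 5.99·e^(−0.0310·7/12)
I = 8.1466 + 2.0677 + 5.8827 = 16.0970
F = (S − I)·e^(rT) = (270.22 − 16.0970) · e^(0.0310·9/12)
= 254.1230 · e^0.023250 = 254.1230 × 1.023522 = S$260.10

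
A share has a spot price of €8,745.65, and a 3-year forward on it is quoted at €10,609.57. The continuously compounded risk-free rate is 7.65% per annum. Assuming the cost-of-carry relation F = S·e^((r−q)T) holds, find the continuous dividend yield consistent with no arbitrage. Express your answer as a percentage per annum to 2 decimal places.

1.21%

From F = S·e^((r−q)T): (r − q) = ln(F/S)/T
ln(10609.57/8745.65) = ln(1.213125) = 0.193200
(r − q) = 0.193200 / (3) = 0.064400
q = r − ln(F/S)/T = 0.0765 − 0.064400 = 0.012100
q = 1.21%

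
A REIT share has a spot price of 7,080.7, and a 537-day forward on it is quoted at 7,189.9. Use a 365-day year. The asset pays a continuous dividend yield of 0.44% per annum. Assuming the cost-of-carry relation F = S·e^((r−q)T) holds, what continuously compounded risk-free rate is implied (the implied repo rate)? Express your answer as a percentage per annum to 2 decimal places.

From F = S·e^((r−q)T): (r − q) = ln(F/S)/T
ln(7189.9/7080.7) = ln(1.015422) = 0.015304
(r − q) = 0.015304 / (537/365) = 0.010402
r = ln(F/S)/T + q = 0.010402 + 0.0044 = 0.014802
r = 1.48%

1.48%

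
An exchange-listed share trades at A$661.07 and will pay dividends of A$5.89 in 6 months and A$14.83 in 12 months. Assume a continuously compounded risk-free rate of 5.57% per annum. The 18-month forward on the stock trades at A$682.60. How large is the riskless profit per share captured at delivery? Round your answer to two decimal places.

PV(dividends) I = 5.89·e^(−0.0557·6/12) + 14.83·e^(−0.0557·12/12) = 19.7548
Fair forward F* = (S − I)·e^(rT) = (661.07 − 19.7548)·e^0.083550 = 641.3152 × 1.087140 = 697.1994
Market A$682.60 < fair 697.1994: forward underpriced → reverse cash-and-carry (short the stock, invest proceeds at r, pay the dividends, go long the forward).
Profit at T = |F_mkt − F*| = |682.60 − 697.1994| = A$14.60 per share

A$14.60 per share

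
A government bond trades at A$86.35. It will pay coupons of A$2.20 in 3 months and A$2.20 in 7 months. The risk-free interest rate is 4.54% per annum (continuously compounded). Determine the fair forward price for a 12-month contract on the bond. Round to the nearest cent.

PV(coupons) I = 2.20·e^(−0.0454·3/12) + 2.20·e^(−0.0454·7/12)
I = 2.1752 + 2.1425 = 4.3177
F = (S − I)·e^(rT) = (86.35 − 4.3177) · e^(0.0454·12/12)
= 82.0323 · e^0.045400 = 82.0323 × 1.046446 = A$85.84

A$85.84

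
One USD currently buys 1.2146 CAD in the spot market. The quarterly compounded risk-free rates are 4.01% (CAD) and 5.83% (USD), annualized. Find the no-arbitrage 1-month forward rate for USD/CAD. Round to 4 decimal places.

By covered interest parity, F = S · (1+r_CAD/4)^(4T) / (1+r_USD/4)^(4T)
= 1.2146 × 1.003331 / 1.004835 = 1.2146 × 0.998503
F = 1.2128 CAD per USD

1.2128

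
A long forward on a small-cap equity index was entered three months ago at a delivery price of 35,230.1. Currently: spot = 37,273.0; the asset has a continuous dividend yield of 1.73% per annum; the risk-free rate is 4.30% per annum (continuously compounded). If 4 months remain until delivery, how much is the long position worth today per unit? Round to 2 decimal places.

2329.94

Current fair forward for the remaining 4 months: F = S·e^((r − q)·T), (r − q) = 0.0430 − 0.0173 = 0.0257
F = 37273.0 · e^(0.0257 × 4/12) = 37273.0 × 1.00860347 = 37593.6771
Value of long forward = (F − K)·e^(−rT) = (37593.6771 − 35230.1) · e^(−0.0430·4/12)
= 2363.5771 × 0.98576890 = 2329.94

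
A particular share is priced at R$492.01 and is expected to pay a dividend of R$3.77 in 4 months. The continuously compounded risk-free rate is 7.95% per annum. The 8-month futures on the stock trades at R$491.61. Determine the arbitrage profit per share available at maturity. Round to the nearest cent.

R$23.31 per share

PV(dividends) I = 3.77·e^(−0.0795·4/12) = 3.6714
Fair futures F* = (S − I)·e^(rT) = (492.01 − 3.6714)·e^0.053000 = 488.3386 × 1.054430 = 514.9189
Market R$491.61 < fair 514.9189: forward underpriced → reverse cash-and-carry (short the stock, invest proceeds at r, pay the dividends, go long the forward).
Profit at T = |F_mkt − F*| = |491.61 − 514.9189| = R$23.31 per share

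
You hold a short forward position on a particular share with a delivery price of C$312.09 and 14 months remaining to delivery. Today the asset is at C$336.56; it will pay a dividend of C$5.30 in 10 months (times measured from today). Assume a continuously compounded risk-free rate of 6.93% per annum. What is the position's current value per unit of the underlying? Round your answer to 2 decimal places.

PV(remaining dividends) I = 5.30·e^(−0.0693·10/12) = 5.0026
Current forward F = (S − I)·e^(rT) = (336.56 − 5.0026)·e^(0.0693·14/12) = 331.5574 × 1.084208 = 359.4772
Value (long) = (F − K)·e^(−rT) = (359.4772 − 312.09) × 0.922332 = 43.7067
Short position value = −(long value) = -C$43.71

-C$43.71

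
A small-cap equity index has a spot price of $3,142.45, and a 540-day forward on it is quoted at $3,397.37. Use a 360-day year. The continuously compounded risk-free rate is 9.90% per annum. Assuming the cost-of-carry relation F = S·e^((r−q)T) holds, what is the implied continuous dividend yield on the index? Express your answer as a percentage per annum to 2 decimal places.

From F = S·e^((r−q)T): (r − q) = ln(F/S)/T
ln(3397.37/3142.45) = ln(1.081121) = 0.077998
(r − q) = 0.077998 / (540/360) = 0.051999
q = r − ln(F/S)/T = 0.0990 − 0.051999 = 0.047001
q = 4.70%

4.70%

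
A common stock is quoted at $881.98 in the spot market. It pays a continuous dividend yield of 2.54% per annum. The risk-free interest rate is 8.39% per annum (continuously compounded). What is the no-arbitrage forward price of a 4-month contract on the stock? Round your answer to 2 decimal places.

F = S·e^((r − q)T) = 881.98 · e^((0.0839 − 0.0254) × 4/12)
= 881.98 · e^0.019500 = 881.98 × 1.019691
F = $899.35

$899.35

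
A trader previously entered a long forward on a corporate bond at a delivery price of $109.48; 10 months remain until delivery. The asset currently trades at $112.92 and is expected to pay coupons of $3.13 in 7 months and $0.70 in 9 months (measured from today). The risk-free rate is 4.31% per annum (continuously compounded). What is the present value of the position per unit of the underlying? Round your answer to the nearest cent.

$3.57

PV(remaining coupons) I = 3.13·e^(−0.0431·7/12) + 0.70·e^(−0.0431·9/12) = 3.7300
Current forward F = (S − I)·e^(rT) = (112.92 − 3.7300)·e^(0.0431·10/12) = 109.1900 × 1.036569 = 113.1830
Value (long) = (F − K)·e^(−rT) = (113.1830 − 109.48) × 0.964721 = 3.5724
Value = $3.57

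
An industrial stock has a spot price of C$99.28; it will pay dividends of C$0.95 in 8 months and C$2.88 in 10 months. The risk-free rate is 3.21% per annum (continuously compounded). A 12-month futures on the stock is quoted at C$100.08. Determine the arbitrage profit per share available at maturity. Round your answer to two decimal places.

C$1.42 per share

PV(dividends) I = 0.95·e^(−0.0321·8/12) + 2.88·e^(−0.0321·10/12) = 3.7339
Fair futures F* = (S − I)·e^(rT) = (99.28 − 3.7339)·e^0.032100 = 95.5461 × 1.032621 = 98.6629
Market C$100.08 > fair 98.6629: forward overpriced → cash-and-carry (borrow at r, buy the stock and collect the dividends, short the forward).
Profit at T = |F_mkt − F*| = |100.08 − 98.6629| = C$1.42 per share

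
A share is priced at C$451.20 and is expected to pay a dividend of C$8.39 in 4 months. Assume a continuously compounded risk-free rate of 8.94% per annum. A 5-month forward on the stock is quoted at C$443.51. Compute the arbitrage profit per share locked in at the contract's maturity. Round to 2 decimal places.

PV(dividends) I = 8.39·e^(−0.0894·4/12) = 8.1437
Fair forward F* = (S − I)·e^(rT) = (451.20 − 8.1437)·e^0.037250 = 443.0563 × 1.037952 = 459.8712
Market C$443.51 < fair 459.8712: forward underpriced → reverse cash-and-carry (short the stock, invest proceeds at r, pay the dividends, go long the forward).
Profit at T = |F_mkt − F*| = |443.51 − 459.8712| = C$16.36 per share

C$16.36 per share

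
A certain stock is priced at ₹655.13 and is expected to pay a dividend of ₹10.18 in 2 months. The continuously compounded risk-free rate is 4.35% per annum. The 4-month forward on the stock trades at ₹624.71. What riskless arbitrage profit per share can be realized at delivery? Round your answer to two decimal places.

₹29.73 per share

PV(dividends) I = 10.18·e^(−0.0435·2/12) = 10.1065
Fair forward F* = (S − I)·e^(rT) = (655.13 − 10.1065)·e^0.014500 = 645.0235 × 1.014606 = 654.4447
Market ₹624.71 < fair 654.4447: forward underpriced → reverse cash-and-carry (short the stock, invest proceeds at r, pay the dividends, go long the forward).
Profit at T = |F_mkt − F*| = |624.71 − 654.4447| = ₹29.73 per share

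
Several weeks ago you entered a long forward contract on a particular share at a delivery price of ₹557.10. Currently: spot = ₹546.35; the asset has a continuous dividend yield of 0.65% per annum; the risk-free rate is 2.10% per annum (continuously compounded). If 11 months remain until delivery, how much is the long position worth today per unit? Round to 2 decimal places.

Current fair forward for the remaining 11 months: F = S·e^((r − q)·T), (r − q) = 0.0210 − 0.0065 = 0.0145
F = 546.35 · e^(0.0145 × 11/12) = 546.35 × 1.013380 = 553.6602
Value of long forward = (F − K)·e^(−rT) = (553.6602 − 557.10) · e^(−0.0210·11/12)
= -3.4398 × 0.980934 = -3.37

-₹3.37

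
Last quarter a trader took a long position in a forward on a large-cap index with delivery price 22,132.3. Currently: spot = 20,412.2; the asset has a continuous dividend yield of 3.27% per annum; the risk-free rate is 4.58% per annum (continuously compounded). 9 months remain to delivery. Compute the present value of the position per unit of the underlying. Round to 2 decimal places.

-1467.28

Current fair forward for the remaining 9 months: F = S·e^((r − q)·T), (r − q) = 0.0458 − 0.0327 = 0.0131
F = 20412.2 · e^(0.0131 × 9/12) = 20412.2 × 1.00987342 = 20613.7382
Value of long forward = (F − K)·e^(−rT) = (20613.7382 − 22132.3) · e^(−0.0458·9/12)
= -1518.5618 × 0.96623326 = -1467.28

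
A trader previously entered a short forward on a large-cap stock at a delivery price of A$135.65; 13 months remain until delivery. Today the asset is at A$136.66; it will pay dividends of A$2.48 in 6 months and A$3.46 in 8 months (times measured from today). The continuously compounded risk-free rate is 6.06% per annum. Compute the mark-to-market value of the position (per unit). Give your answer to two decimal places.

-A$3.90

PV(remaining dividends) I = 2.48·e^(−0.0606·6/12) + 3.46·e^(−0.0606·8/12) = 5.7290
Current forward F = (S − I)·e^(rT) = (136.66 − 5.7290)·e^(0.0606·13/12) = 130.9310 × 1.067853 = 139.8151
Value (long) = (F − K)·e^(−rT) = (139.8151 − 135.65) × 0.936459 = 3.9004
Short position value = −(long value) = -A$3.90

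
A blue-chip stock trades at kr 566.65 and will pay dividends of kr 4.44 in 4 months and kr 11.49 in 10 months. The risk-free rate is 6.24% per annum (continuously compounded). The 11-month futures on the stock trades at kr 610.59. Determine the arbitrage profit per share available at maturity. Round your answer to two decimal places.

kr 26.74 per share

PV(dividends) I = 4.44·e^(−0.0624·4/12) + 11.49·e^(−0.0624·10/12) = 15.2564
Fair futures F* = (S − I)·e^(rT) = (566.65 − 15.2564)·e^0.057200 = 551.3936 × 1.058868 = 583.8530
Market kr 610.59 > fair 583.8530: forward overpriced → cash-and-carry (borrow at r, buy the stock and collect the dividends, short the forward).
Profit at T = |F_mkt − F*| = |610.59 − 583.8530| = kr 26.74 per share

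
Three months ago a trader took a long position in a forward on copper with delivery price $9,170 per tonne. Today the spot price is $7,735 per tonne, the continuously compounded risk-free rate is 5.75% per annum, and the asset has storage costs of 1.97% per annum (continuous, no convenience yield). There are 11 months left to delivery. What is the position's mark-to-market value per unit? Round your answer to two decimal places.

Current fair forward for the remaining 11 months: F = S·e^((r + u)·T), (r + u) = 0.0575 + 0.0197 = 0.0772
F = 7735 · e^(0.0772 × 11/12) = 7735 × 1.07333075 = 8302.2134
Value of long forward = (F − K)·e^(−rT) = (8302.2134 − 9170) · e^(−0.0575·11/12)
= -867.7866 × 0.94865666 = -823.23

-$823.23 per tonne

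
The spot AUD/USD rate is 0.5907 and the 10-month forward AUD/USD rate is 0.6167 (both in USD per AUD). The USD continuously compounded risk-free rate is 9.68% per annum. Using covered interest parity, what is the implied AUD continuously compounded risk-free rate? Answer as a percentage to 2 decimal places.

F = S·e^((r_USD − r_AUD)T) ⇒ r_AUD = r_USD − ln(F/S)/T
ln(0.6167/0.5907) = 0.043074; /(10/12) = 0.051689
r_AUD = 0.0968 − 0.051689 = 0.045111
r_AUD = 4.51%

4.51%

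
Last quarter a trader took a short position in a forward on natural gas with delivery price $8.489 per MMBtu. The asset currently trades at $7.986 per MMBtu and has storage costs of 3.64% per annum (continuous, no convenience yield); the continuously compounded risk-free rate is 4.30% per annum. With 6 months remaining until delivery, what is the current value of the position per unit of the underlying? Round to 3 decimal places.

Current fair forward for the remaining 6 months: F = S·e^((r + u)·T), (r + u) = 0.0430 + 0.0364 = 0.0794
F = 7.986 · e^(0.0794 × 6/12) = 7.986 × 1.040499 = 8.3094
Value of long forward = (F − K)·e^(−rT) = (8.3094 − 8.489) · e^(−0.0430·6/12)
= -0.1796 × 0.978729 = -0.176
Short position value = −(long value) = $0.176

$0.176 per MMBtu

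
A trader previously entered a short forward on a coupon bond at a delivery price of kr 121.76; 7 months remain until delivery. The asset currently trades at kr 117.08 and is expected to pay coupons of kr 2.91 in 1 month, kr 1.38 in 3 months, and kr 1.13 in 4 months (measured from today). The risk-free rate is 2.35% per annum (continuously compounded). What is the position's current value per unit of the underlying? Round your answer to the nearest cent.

kr 8.42

PV(remaining coupons) I = 2.91·e^(−0.0235·1/12) + 1.38·e^(−0.0235·3/12) + 1.13·e^(−0.0235·4/12) = 5.3974
Current forward F = (S − I)·e^(rT) = (117.08 − 5.3974)·e^(0.0235·7/12) = 111.6826 × 1.013803 = 113.2242
Value (long) = (F − K)·e^(−rT) = (113.2242 − 121.76) × 0.986385 = -8.4196
Short position value = −(long value) = kr 8.42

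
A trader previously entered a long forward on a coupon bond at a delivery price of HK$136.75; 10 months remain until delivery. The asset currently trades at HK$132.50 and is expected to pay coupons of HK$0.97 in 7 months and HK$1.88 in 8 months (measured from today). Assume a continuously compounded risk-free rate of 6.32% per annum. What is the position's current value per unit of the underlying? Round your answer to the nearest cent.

PV(remaining coupons) I = 0.97·e^(−0.0632·7/12) + 1.88·e^(−0.0632·8/12) = 2.7373
Current forward F = (S − I)·e^(rT) = (132.50 − 2.7373)·e^(0.0632·10/12) = 129.7627 × 1.054078 = 136.7800
Value (long) = (F − K)·e^(−rT) = (136.7800 − 136.75) × 0.948696 = 0.0285
Value = HK$0.03

HK$0.03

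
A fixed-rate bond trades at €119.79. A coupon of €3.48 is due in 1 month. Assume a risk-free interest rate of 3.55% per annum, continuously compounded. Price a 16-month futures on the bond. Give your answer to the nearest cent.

PV(coupons) I = 3.48·e^(−0.0355·1/12)
I = 3.4697
F = (S − I)·e^(rT) = (119.79 − 3.4697) · e^(0.0355·16/12)
= 116.3203 · e^0.047333 = 116.3203 × 1.048471 = €121.96

€121.96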